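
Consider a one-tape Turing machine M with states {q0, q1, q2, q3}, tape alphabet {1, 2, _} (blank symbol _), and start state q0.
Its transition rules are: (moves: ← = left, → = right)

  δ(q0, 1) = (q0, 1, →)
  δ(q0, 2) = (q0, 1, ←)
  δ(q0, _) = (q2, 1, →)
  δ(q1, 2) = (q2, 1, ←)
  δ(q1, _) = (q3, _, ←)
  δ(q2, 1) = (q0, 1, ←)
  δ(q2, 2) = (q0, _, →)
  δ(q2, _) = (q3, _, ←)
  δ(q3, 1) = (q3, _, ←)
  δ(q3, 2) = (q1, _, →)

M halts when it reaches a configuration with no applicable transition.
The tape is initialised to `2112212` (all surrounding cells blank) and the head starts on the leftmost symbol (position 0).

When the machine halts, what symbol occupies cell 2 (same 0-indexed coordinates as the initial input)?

q0 | __[2]112212__   read 2 → write 1, move ←, go to q0
q0 | _[_]1112212__   read _ → write 1, move →, go to q2
q2 | _1[1]112212__   read 1 → write 1, move ←, go to q0
q0 | _[1]1112212__   read 1 → write 1, move →, go to q0
q0 | _1[1]112212__   read 1 → write 1, move →, go to q0
q0 | _11[1]12212__   read 1 → write 1, move →, go to q0
q0 | _111[1]2212__   read 1 → write 1, move →, go to q0
q0 | _1111[2]212__   read 2 → write 1, move ←, go to q0
q0 | _111[1]1212__   read 1 → write 1, move →, go to q0
q0 | _1111[1]212__   read 1 → write 1, move →, go to q0
q0 | _11111[2]12__   read 2 → write 1, move ←, go to q0
q0 | _1111[1]112__   read 1 → write 1, move →, go to q0
q0 | _11111[1]12__   read 1 → write 1, move →, go to q0
q0 | _111111[1]2__   read 1 → write 1, move →, go to q0
q0 | _1111111[2]__   read 2 → write 1, move ←, go to q0
q0 | _111111[1]1__   read 1 → write 1, move →, go to q0
q0 | _1111111[1]__   read 1 → write 1, move →, go to q0
q0 | _11111111[_]_   read _ → write 1, move →, go to q2
q2 | _111111111[_]   read _ → write _, move ←, go to q3
q3 | _11111111[1]_   read 1 → write _, move ←, go to q3
q3 | _1111111[1]__   read 1 → write _, move ←, go to q3
q3 | _111111[1]___   read 1 → write _, move ←, go to q3
q3 | _11111[1]____   read 1 → write _, move ←, go to q3
q3 | _1111[1]_____   read 1 → write _, move ←, go to q3
q3 | _111[1]______   read 1 → write _, move ←, go to q3
q3 | _11[1]_______   read 1 → write _, move ←, go to q3
q3 | _1[1]________   read 1 → write _, move ←, go to q3
q3 | _[1]_________   read 1 → write _, move ←, go to q3
q3 | [_]__________
Cell 2 holds _ when M halts.

_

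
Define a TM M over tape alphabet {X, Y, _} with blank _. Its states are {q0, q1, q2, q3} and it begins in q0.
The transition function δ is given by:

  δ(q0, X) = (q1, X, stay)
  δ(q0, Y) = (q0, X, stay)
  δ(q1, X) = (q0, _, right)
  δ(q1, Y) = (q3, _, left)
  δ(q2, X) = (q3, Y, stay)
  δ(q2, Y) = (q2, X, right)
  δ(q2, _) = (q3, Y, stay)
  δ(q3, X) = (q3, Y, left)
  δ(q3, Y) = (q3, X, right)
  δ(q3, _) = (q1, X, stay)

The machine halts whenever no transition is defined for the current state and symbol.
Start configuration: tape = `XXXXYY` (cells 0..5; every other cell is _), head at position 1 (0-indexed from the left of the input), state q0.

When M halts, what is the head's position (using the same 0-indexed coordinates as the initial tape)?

6

q0 | X[X]XXYY_   read X → write X, move stay, go to q1
q1 | X[X]XXYY_   read X → write _, move right, go to q0
q0 | X_[X]XYY_   read X → write X, move stay, go to q1
q1 | X_[X]XYY_   read X → write _, move right, go to q0
q0 | X__[X]YY_   read X → write X, move stay, go to q1
q1 | X__[X]YY_   read X → write _, move right, go to q0
q0 | X___[Y]Y_   read Y → write X, move stay, go to q0
q0 | X___[X]Y_   read X → write X, move stay, go to q1
q1 | X___[X]Y_   read X → write _, move right, go to q0
q0 | X____[Y]_   read Y → write X, move stay, go to q0
q0 | X____[X]_   read X → write X, move stay, go to q1
q1 | X____[X]_   read X → write _, move right, go to q0
q0 | X_____[_]
At halt the head is at cell 6.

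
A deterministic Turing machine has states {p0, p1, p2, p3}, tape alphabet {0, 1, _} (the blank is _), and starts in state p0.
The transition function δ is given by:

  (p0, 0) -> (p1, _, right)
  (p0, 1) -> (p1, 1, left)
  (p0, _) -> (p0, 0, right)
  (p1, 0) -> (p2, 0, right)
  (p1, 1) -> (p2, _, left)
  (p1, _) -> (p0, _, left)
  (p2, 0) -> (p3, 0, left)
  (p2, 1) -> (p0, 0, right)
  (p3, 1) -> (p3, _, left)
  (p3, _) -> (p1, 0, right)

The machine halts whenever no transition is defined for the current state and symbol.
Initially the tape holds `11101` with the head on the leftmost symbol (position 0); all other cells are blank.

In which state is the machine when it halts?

p2

state=p0 head=0 tape=__[1]1101   (p0,1)→(p1,1,left)
state=p1 head=-1 tape=_[_]11101   (p1,_)→(p0,_,left)
state=p0 head=-2 tape=[_]_11101   (p0,_)→(p0,0,right)
state=p0 head=-1 tape=0[_]11101   (p0,_)→(p0,0,right)
state=p0 head=0 tape=00[1]1101   (p0,1)→(p1,1,left)
state=p1 head=-1 tape=0[0]11101   (p1,0)→(p2,0,right)
state=p2 head=0 tape=00[1]1101   (p2,1)→(p0,0,right)
state=p0 head=1 tape=000[1]101   (p0,1)→(p1,1,left)
state=p1 head=0 tape=00[0]1101   (p1,0)→(p2,0,right)
state=p2 head=1 tape=000[1]101   (p2,1)→(p0,0,right)
state=p0 head=2 tape=0000[1]01   (p0,1)→(p1,1,left)
state=p1 head=1 tape=000[0]101   (p1,0)→(p2,0,right)
state=p2 head=2 tape=0000[1]01   (p2,1)→(p0,0,right)
state=p0 head=3 tape=00000[0]1   (p0,0)→(p1,_,right)
state=p1 head=4 tape=00000_[1]   (p1,1)→(p2,_,left)
state=p2 head=3 tape=00000[_]_
No transition is defined for (p2, _); M halts in state p2.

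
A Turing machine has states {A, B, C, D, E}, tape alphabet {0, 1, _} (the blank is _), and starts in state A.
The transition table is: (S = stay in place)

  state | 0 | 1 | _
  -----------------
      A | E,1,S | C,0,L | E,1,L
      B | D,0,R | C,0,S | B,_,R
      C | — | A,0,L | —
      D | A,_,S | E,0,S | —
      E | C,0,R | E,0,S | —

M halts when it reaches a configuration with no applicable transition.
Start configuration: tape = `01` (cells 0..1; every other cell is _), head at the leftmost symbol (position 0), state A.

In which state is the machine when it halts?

C

A | [0]1   read 0 → write 1, move S, go to E
E | [1]1   read 1 → write 0, move S, go to E
E | [0]1   read 0 → write 0, move R, go to C
C | 0[1]   read 1 → write 0, move L, go to A
A | [0]0   read 0 → write 1, move S, go to E
E | [1]0   read 1 → write 0, move S, go to E
E | [0]0   read 0 → write 0, move R, go to C
C | 0[0]
No transition is defined for (C, 0); M halts in state C.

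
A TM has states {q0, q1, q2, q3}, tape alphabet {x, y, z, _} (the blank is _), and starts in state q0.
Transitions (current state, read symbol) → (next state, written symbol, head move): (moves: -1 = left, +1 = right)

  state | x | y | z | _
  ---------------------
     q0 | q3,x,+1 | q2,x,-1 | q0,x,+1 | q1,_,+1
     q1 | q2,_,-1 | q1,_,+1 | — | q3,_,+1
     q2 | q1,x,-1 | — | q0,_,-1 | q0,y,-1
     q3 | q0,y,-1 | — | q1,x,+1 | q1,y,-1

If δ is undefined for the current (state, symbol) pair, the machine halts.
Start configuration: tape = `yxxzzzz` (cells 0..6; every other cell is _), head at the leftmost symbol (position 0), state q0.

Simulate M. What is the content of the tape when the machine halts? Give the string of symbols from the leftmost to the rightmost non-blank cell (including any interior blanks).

xzzz

q0 | __[y]xxzzzz   read y → write x, move -1, go to q2
q2 | _[_]xxxzzzz   read _ → write y, move -1, go to q0
q0 | [_]yxxxzzzz   read _ → write _, move +1, go to q1
q1 | _[y]xxxzzzz   read y → write _, move +1, go to q1
q1 | __[x]xxzzzz   read x → write _, move -1, go to q2
q2 | _[_]_xxzzzz   read _ → write y, move -1, go to q0
q0 | [_]y_xxzzzz   read _ → write _, move +1, go to q1
q1 | _[y]_xxzzzz   read y → write _, move +1, go to q1
q1 | __[_]xxzzzz   read _ → write _, move +1, go to q3
q3 | ___[x]xzzzz   read x → write y, move -1, go to q0
q0 | __[_]yxzzzz   read _ → write _, move +1, go to q1
q1 | ___[y]xzzzz   read y → write _, move +1, go to q1
q1 | ____[x]zzzz   read x → write _, move -1, go to q2
q2 | ___[_]_zzzz   read _ → write y, move -1, go to q0
q0 | __[_]y_zzzz   read _ → write _, move +1, go to q1
q1 | ___[y]_zzzz   read y → write _, move +1, go to q1
q1 | ____[_]zzzz   read _ → write _, move +1, go to q3
q3 | _____[z]zzz   read z → write x, move +1, go to q1
q1 | _____x[z]zz
The non-blank tape span at halt is xzzz.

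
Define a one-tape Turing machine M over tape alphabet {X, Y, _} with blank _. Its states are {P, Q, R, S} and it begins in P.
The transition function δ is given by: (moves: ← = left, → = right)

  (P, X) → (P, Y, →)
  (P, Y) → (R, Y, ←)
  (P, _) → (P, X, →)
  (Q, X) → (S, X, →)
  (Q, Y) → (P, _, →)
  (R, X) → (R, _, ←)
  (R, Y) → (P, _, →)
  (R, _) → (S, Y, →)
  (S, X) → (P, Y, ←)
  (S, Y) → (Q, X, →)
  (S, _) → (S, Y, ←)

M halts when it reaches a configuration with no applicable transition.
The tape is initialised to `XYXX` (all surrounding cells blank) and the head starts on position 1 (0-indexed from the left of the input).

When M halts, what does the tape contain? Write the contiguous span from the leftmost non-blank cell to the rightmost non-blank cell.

state=P head=1 tape=_X[Y]XX_   (P,Y)→(R,Y,←)
state=R head=0 tape=_[X]YXX_   (R,X)→(R,_,←)
state=R head=-1 tape=[_]_YXX_   (R,_)→(S,Y,→)
state=S head=0 tape=Y[_]YXX_   (S,_)→(S,Y,←)
state=S head=-1 tape=[Y]YYXX_   (S,Y)→(Q,X,→)
state=Q head=0 tape=X[Y]YXX_   (Q,Y)→(P,_,→)
state=P head=1 tape=X_[Y]XX_   (P,Y)→(R,Y,←)
state=R head=0 tape=X[_]YXX_   (R,_)→(S,Y,→)
state=S head=1 tape=XY[Y]XX_   (S,Y)→(Q,X,→)
state=Q head=2 tape=XYX[X]X_   (Q,X)→(S,X,→)
state=S head=3 tape=XYXX[X]_   (S,X)→(P,Y,←)
state=P head=2 tape=XYX[X]Y_   (P,X)→(P,Y,→)
state=P head=3 tape=XYXY[Y]_   (P,Y)→(R,Y,←)
state=R head=2 tape=XYX[Y]Y_   (R,Y)→(P,_,→)
state=P head=3 tape=XYX_[Y]_   (P,Y)→(R,Y,←)
state=R head=2 tape=XYX[_]Y_   (R,_)→(S,Y,→)
state=S head=3 tape=XYXY[Y]_   (S,Y)→(Q,X,→)
state=Q head=4 tape=XYXYX[_]
The non-blank tape span at halt is XYXYX.

XYXYX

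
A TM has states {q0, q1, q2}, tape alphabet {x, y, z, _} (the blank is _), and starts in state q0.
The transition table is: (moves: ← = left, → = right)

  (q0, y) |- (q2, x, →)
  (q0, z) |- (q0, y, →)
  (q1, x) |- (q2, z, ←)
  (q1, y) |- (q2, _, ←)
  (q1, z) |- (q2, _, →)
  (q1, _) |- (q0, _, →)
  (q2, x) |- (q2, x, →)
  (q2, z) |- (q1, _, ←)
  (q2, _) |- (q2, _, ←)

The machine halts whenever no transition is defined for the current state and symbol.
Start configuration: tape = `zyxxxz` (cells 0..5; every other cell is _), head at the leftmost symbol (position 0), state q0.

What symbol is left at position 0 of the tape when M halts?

y

state=q0 head=0 tape=[z]yxxxz   (q0,z)→(q0,y,→)
state=q0 head=1 tape=y[y]xxxz   (q0,y)→(q2,x,→)
state=q2 head=2 tape=yx[x]xxz   (q2,x)→(q2,x,→)
state=q2 head=3 tape=yxx[x]xz   (q2,x)→(q2,x,→)
state=q2 head=4 tape=yxxx[x]z   (q2,x)→(q2,x,→)
state=q2 head=5 tape=yxxxx[z]   (q2,z)→(q1,_,←)
state=q1 head=4 tape=yxxx[x]_   (q1,x)→(q2,z,←)
state=q2 head=3 tape=yxx[x]z_   (q2,x)→(q2,x,→)
state=q2 head=4 tape=yxxx[z]_   (q2,z)→(q1,_,←)
state=q1 head=3 tape=yxx[x]__   (q1,x)→(q2,z,←)
state=q2 head=2 tape=yx[x]z__   (q2,x)→(q2,x,→)
state=q2 head=3 tape=yxx[z]__   (q2,z)→(q1,_,←)
state=q1 head=2 tape=yx[x]___   (q1,x)→(q2,z,←)
state=q2 head=1 tape=y[x]z___   (q2,x)→(q2,x,→)
state=q2 head=2 tape=yx[z]___   (q2,z)→(q1,_,←)
state=q1 head=1 tape=y[x]____   (q1,x)→(q2,z,←)
state=q2 head=0 tape=[y]z____
Cell 0 holds y when M halts.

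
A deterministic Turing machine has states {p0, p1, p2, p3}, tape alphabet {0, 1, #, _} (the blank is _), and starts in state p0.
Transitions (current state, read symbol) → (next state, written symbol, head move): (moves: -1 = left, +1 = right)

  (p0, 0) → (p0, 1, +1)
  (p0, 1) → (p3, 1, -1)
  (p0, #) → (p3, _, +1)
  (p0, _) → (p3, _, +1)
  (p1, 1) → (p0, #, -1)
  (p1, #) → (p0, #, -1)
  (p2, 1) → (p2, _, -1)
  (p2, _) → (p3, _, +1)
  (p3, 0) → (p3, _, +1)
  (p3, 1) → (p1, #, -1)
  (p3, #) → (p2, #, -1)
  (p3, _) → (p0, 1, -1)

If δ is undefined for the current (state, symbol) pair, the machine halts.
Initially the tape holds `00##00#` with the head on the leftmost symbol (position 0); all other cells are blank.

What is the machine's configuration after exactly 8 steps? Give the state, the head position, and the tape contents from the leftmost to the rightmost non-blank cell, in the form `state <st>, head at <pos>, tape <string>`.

p0 | [0]0##00#   read 0 → write 1, move +1, go to p0
p0 | 1[0]##00#   read 0 → write 1, move +1, go to p0
p0 | 11[#]#00#   read # → write _, move +1, go to p3
p3 | 11_[#]00#   read # → write #, move -1, go to p2
p2 | 11[_]#00#   read _ → write _, move +1, go to p3
p3 | 11_[#]00#   read # → write #, move -1, go to p2
p2 | 11[_]#00#   read _ → write _, move +1, go to p3
p3 | 11_[#]00#   read # → write #, move -1, go to p2
p2 | 11[_]#00#
After 8 steps: state p2, head at 2, tape 11_#00#.

state p2, head at 2, tape 11_#00#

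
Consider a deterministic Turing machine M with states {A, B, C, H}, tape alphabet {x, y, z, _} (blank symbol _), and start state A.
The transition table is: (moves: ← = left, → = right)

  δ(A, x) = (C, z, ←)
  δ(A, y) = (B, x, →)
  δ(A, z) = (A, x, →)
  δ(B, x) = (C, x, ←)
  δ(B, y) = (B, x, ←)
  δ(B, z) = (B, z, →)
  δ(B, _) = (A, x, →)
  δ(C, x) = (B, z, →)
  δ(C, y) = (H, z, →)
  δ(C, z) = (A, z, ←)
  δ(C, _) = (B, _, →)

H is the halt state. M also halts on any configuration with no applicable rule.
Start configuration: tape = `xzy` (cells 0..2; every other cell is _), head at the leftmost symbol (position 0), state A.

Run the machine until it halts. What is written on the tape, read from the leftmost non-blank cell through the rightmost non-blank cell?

A | _[x]zy__   read x → write z, move ←, go to C
C | [_]zzy__   read _ → write _, move →, go to B
B | _[z]zy__   read z → write z, move →, go to B
B | _z[z]y__   read z → write z, move →, go to B
B | _zz[y]__   read y → write x, move ←, go to B
B | _z[z]x__   read z → write z, move →, go to B
B | _zz[x]__   read x → write x, move ←, go to C
C | _z[z]x__   read z → write z, move ←, go to A
A | _[z]zx__   read z → write x, move →, go to A
A | _x[z]x__   read z → write x, move →, go to A
A | _xx[x]__   read x → write z, move ←, go to C
C | _x[x]z__   read x → write z, move →, go to B
B | _xz[z]__   read z → write z, move →, go to B
B | _xzz[_]_   read _ → write x, move →, go to A
A | _xzzx[_]
The non-blank tape span at halt is xzzx.

xzzx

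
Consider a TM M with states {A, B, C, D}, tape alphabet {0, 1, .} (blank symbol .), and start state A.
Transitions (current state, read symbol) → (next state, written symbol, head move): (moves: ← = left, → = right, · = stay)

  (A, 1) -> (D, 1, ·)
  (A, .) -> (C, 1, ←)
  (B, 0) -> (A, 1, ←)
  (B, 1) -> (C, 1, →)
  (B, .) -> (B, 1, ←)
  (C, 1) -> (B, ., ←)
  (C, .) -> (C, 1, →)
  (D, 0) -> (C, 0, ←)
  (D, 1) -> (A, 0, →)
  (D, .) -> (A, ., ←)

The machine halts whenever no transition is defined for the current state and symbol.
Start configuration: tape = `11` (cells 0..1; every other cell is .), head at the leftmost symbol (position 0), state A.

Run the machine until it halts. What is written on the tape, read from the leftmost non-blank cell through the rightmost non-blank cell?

state=A head=0 tape=[1]1.   (A,1)→(D,1,·)
state=D head=0 tape=[1]1.   (D,1)→(A,0,→)
state=A head=1 tape=0[1].   (A,1)→(D,1,·)
state=D head=1 tape=0[1].   (D,1)→(A,0,→)
state=A head=2 tape=00[.]   (A,.)→(C,1,←)
state=C head=1 tape=0[0]1
The non-blank tape span at halt is 001.

001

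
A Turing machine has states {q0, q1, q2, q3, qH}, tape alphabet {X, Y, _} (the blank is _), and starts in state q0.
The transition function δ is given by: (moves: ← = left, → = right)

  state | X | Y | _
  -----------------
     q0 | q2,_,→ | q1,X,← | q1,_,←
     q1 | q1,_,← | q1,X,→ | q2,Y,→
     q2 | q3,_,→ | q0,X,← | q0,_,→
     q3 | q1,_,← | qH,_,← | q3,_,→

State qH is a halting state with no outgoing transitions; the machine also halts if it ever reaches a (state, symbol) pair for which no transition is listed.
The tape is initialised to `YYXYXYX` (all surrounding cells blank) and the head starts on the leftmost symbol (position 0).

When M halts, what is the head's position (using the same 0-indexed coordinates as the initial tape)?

state=q0 head=0 tape=_[Y]YXYXYX   (q0,Y)→(q1,X,←)
state=q1 head=-1 tape=[_]XYXYXYX   (q1,_)→(q2,Y,→)
state=q2 head=0 tape=Y[X]YXYXYX   (q2,X)→(q3,_,→)
state=q3 head=1 tape=Y_[Y]XYXYX   (q3,Y)→(qH,_,←)
state=qH head=0 tape=Y[_]_XYXYX
At halt the head is at cell 0.

0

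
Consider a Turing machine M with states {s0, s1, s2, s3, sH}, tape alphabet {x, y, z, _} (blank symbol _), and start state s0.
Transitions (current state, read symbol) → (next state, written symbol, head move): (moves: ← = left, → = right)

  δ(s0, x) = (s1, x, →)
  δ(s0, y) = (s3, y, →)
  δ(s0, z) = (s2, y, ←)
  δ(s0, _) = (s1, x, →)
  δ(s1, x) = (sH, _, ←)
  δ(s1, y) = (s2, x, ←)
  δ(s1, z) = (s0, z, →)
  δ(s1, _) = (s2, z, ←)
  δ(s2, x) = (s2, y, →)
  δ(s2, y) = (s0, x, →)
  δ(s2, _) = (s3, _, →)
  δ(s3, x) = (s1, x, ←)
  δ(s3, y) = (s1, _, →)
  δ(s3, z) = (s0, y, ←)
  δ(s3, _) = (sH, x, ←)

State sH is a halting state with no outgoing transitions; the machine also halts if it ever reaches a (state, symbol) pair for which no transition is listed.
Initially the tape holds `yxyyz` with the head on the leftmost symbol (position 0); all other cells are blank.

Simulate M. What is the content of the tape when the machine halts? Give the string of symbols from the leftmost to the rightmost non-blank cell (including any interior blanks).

yyyyxyyy_x

s0 | __[y]xyyz___   read y → write y, move →, go to s3
s3 | __y[x]yyz___   read x → write x, move ←, go to s1
s1 | __[y]xyyz___   read y → write x, move ←, go to s2
s2 | _[_]xxyyz___   read _ → write _, move →, go to s3
s3 | __[x]xyyz___   read x → write x, move ←, go to s1
s1 | _[_]xxyyz___   read _ → write z, move ←, go to s2
s2 | [_]zxxyyz___   read _ → write _, move →, go to s3
s3 | _[z]xxyyz___   read z → write y, move ←, go to s0
s0 | [_]yxxyyz___   read _ → write x, move →, go to s1
s1 | x[y]xxyyz___   read y → write x, move ←, go to s2
s2 | [x]xxxyyz___   read x → write y, move →, go to s2
s2 | y[x]xxyyz___   read x → write y, move →, go to s2
s2 | yy[x]xyyz___   read x → write y, move →, go to s2
s2 | yyy[x]yyz___   read x → write y, move →, go to s2
s2 | yyyy[y]yz___   read y → write x, move →, go to s0
s0 | yyyyx[y]z___   read y → write y, move →, go to s3
s3 | yyyyxy[z]___   read z → write y, move ←, go to s0
s0 | yyyyx[y]y___   read y → write y, move →, go to s3
s3 | yyyyxy[y]___   read y → write _, move →, go to s1
s1 | yyyyxy_[_]__   read _ → write z, move ←, go to s2
s2 | yyyyxy[_]z__   read _ → write _, move →, go to s3
s3 | yyyyxy_[z]__   read z → write y, move ←, go to s0
s0 | yyyyxy[_]y__   read _ → write x, move →, go to s1
s1 | yyyyxyx[y]__   read y → write x, move ←, go to s2
s2 | yyyyxy[x]x__   read x → write y, move →, go to s2
s2 | yyyyxyy[x]__   read x → write y, move →, go to s2
s2 | yyyyxyyy[_]_   read _ → write _, move →, go to s3
s3 | yyyyxyyy_[_]   read _ → write x, move ←, go to sH
sH | yyyyxyyy[_]x
The non-blank tape span at halt is yyyyxyyy_x.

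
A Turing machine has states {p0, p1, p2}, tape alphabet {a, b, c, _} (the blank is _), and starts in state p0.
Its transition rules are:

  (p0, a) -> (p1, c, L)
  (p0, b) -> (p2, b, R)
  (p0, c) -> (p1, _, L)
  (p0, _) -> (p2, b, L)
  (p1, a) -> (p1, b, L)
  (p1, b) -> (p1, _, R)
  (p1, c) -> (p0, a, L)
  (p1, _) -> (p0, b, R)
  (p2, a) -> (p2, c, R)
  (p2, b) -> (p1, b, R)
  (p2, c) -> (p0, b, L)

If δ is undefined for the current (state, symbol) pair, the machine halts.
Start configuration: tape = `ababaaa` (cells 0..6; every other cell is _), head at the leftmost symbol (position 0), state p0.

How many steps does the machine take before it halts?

p0 | _[a]babaaa_   read a → write c, move L, go to p1
p1 | [_]cbabaaa_   read _ → write b, move R, go to p0
p0 | b[c]babaaa_   read c → write _, move L, go to p1
p1 | [b]_babaaa_   read b → write _, move R, go to p1
p1 | _[_]babaaa_   read _ → write b, move R, go to p0
p0 | _b[b]abaaa_   read b → write b, move R, go to p2
p2 | _bb[a]baaa_   read a → write c, move R, go to p2
p2 | _bbc[b]aaa_   read b → write b, move R, go to p1
p1 | _bbcb[a]aa_   read a → write b, move L, go to p1
p1 | _bbc[b]baa_   read b → write _, move R, go to p1
p1 | _bbc_[b]aa_   read b → write _, move R, go to p1
p1 | _bbc__[a]a_   read a → write b, move L, go to p1
p1 | _bbc_[_]ba_   read _ → write b, move R, go to p0
p0 | _bbc_b[b]a_   read b → write b, move R, go to p2
p2 | _bbc_bb[a]_   read a → write c, move R, go to p2
p2 | _bbc_bbc[_]
M halts after 15 transitions.

15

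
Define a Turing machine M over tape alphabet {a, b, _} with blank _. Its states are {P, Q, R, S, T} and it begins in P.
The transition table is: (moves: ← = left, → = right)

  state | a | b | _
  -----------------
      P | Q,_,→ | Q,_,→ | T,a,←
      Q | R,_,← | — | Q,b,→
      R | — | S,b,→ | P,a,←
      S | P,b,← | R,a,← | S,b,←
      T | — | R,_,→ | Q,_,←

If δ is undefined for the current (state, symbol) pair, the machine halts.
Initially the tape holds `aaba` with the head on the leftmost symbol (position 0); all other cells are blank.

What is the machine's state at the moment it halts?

Q

P | ___[a]aba   read a → write _, move →, go to Q
Q | ____[a]ba   read a → write _, move ←, go to R
R | ___[_]_ba   read _ → write a, move ←, go to P
P | __[_]a_ba   read _ → write a, move ←, go to T
T | _[_]aa_ba   read _ → write _, move ←, go to Q
Q | [_]_aa_ba   read _ → write b, move →, go to Q
Q | b[_]aa_ba   read _ → write b, move →, go to Q
Q | bb[a]a_ba   read a → write _, move ←, go to R
R | b[b]_a_ba   read b → write b, move →, go to S
S | bb[_]a_ba   read _ → write b, move ←, go to S
S | b[b]ba_ba   read b → write a, move ←, go to R
R | [b]aba_ba   read b → write b, move →, go to S
S | b[a]ba_ba   read a → write b, move ←, go to P
P | [b]bba_ba   read b → write _, move →, go to Q
Q | _[b]ba_ba
No transition is defined for (Q, b); M halts in state Q.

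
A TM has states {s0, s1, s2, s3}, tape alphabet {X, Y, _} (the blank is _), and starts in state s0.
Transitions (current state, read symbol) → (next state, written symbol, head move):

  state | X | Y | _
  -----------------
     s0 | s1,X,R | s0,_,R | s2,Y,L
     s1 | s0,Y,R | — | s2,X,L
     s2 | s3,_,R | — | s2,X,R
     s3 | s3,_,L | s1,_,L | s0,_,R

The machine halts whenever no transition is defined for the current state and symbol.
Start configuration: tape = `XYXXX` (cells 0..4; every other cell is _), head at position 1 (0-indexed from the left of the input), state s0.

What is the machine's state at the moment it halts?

s2

s0 | X[Y]XXX_   read Y → write _, move R, go to s0
s0 | X_[X]XX_   read X → write X, move R, go to s1
s1 | X_X[X]X_   read X → write Y, move R, go to s0
s0 | X_XY[X]_   read X → write X, move R, go to s1
s1 | X_XYX[_]   read _ → write X, move L, go to s2
s2 | X_XY[X]X   read X → write _, move R, go to s3
s3 | X_XY_[X]   read X → write _, move L, go to s3
s3 | X_XY[_]_   read _ → write _, move R, go to s0
s0 | X_XY_[_]   read _ → write Y, move L, go to s2
s2 | X_XY[_]Y   read _ → write X, move R, go to s2
s2 | X_XYX[Y]
No transition is defined for (s2, Y); M halts in state s2.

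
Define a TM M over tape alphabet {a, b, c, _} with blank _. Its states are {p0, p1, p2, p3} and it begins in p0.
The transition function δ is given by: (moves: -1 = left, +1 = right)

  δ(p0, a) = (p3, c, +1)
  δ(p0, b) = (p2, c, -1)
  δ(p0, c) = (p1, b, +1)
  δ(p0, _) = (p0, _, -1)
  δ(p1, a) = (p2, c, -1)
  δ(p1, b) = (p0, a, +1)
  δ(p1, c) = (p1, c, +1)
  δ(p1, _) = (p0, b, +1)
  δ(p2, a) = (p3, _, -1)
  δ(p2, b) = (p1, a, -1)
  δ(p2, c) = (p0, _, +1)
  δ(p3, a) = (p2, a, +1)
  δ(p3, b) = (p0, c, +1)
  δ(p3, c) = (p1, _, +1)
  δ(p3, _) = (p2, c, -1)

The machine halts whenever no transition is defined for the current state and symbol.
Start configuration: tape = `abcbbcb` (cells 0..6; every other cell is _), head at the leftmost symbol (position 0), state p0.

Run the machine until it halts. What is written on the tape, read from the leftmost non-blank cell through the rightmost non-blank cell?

p0 | [a]bcbbcb____   read a → write c, move +1, go to p3
p3 | c[b]cbbcb____   read b → write c, move +1, go to p0
p0 | cc[c]bbcb____   read c → write b, move +1, go to p1
p1 | ccb[b]bcb____   read b → write a, move +1, go to p0
p0 | ccba[b]cb____   read b → write c, move -1, go to p2
p2 | ccb[a]ccb____   read a → write _, move -1, go to p3
p3 | cc[b]_ccb____   read b → write c, move +1, go to p0
p0 | ccc[_]ccb____   read _ → write _, move -1, go to p0
p0 | cc[c]_ccb____   read c → write b, move +1, go to p1
p1 | ccb[_]ccb____   read _ → write b, move +1, go to p0
p0 | ccbb[c]cb____   read c → write b, move +1, go to p1
p1 | ccbbb[c]b____   read c → write c, move +1, go to p1
p1 | ccbbbc[b]____   read b → write a, move +1, go to p0
p0 | ccbbbca[_]___   read _ → write _, move -1, go to p0
p0 | ccbbbc[a]____   read a → write c, move +1, go to p3
p3 | ccbbbcc[_]___   read _ → write c, move -1, go to p2
p2 | ccbbbc[c]c___   read c → write _, move +1, go to p0
p0 | ccbbbc_[c]___   read c → write b, move +1, go to p1
p1 | ccbbbc_b[_]__   read _ → write b, move +1, go to p0
p0 | ccbbbc_bb[_]_   read _ → write _, move -1, go to p0
p0 | ccbbbc_b[b]__   read b → write c, move -1, go to p2
p2 | ccbbbc_[b]c__   read b → write a, move -1, go to p1
p1 | ccbbbc[_]ac__   read _ → write b, move +1, go to p0
p0 | ccbbbcb[a]c__   read a → write c, move +1, go to p3
p3 | ccbbbcbc[c]__   read c → write _, move +1, go to p1
p1 | ccbbbcbc_[_]_   read _ → write b, move +1, go to p0
p0 | ccbbbcbc_b[_]   read _ → write _, move -1, go to p0
p0 | ccbbbcbc_[b]_   read b → write c, move -1, go to p2
p2 | ccbbbcbc[_]c_
The non-blank tape span at halt is ccbbbcbc_c.

ccbbbcbc_c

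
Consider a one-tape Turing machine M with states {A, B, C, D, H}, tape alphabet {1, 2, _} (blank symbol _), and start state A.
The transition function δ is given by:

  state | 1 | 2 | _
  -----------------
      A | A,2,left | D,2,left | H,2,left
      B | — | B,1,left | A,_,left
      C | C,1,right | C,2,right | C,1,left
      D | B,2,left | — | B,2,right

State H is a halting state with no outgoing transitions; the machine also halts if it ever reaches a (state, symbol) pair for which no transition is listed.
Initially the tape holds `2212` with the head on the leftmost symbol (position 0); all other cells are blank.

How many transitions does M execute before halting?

6

A | ____[2]212   read 2 → write 2, move left, go to D
D | ___[_]2212   read _ → write 2, move right, go to B
B | ___2[2]212   read 2 → write 1, move left, go to B
B | ___[2]1212   read 2 → write 1, move left, go to B
B | __[_]11212   read _ → write _, move left, go to A
A | _[_]_11212   read _ → write 2, move left, go to H
H | [_]2_11212
M halts after 6 transitions.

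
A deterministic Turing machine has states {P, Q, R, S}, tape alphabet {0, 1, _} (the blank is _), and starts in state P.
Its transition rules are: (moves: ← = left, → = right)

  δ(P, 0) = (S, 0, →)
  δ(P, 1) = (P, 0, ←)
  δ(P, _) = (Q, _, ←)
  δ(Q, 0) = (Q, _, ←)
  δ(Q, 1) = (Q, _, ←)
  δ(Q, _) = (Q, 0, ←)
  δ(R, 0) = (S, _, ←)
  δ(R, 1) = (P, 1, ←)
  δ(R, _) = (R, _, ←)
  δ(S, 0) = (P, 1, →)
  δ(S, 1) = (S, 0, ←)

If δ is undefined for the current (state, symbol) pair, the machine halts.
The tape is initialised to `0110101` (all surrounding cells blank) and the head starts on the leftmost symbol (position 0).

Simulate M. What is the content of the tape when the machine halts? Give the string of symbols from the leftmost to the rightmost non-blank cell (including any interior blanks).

1101010

state=P head=0 tape=[0]110101_   (P,0)→(S,0,→)
state=S head=1 tape=0[1]10101_   (S,1)→(S,0,←)
state=S head=0 tape=[0]010101_   (S,0)→(P,1,→)
state=P head=1 tape=1[0]10101_   (P,0)→(S,0,→)
state=S head=2 tape=10[1]0101_   (S,1)→(S,0,←)
state=S head=1 tape=1[0]00101_   (S,0)→(P,1,→)
state=P head=2 tape=11[0]0101_   (P,0)→(S,0,→)
state=S head=3 tape=110[0]101_   (S,0)→(P,1,→)
state=P head=4 tape=1101[1]01_   (P,1)→(P,0,←)
state=P head=3 tape=110[1]001_   (P,1)→(P,0,←)
state=P head=2 tape=11[0]0001_   (P,0)→(S,0,→)
state=S head=3 tape=110[0]001_   (S,0)→(P,1,→)
state=P head=4 tape=1101[0]01_   (P,0)→(S,0,→)
state=S head=5 tape=11010[0]1_   (S,0)→(P,1,→)
state=P head=6 tape=110101[1]_   (P,1)→(P,0,←)
state=P head=5 tape=11010[1]0_   (P,1)→(P,0,←)
state=P head=4 tape=1101[0]00_   (P,0)→(S,0,→)
state=S head=5 tape=11010[0]0_   (S,0)→(P,1,→)
state=P head=6 tape=110101[0]_   (P,0)→(S,0,→)
state=S head=7 tape=1101010[_]
The non-blank tape span at halt is 1101010.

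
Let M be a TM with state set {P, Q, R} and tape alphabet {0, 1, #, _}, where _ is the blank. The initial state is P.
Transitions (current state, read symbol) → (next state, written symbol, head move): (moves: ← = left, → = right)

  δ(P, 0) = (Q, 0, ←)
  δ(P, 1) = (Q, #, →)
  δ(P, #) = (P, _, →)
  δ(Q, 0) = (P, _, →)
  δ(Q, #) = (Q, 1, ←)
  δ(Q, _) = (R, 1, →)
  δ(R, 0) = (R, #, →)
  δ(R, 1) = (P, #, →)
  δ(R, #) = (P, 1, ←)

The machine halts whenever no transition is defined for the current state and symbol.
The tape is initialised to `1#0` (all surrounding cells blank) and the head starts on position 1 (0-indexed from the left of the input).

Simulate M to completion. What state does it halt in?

state=P head=1 tape=1[#]0_   (P,#)→(P,_,→)
state=P head=2 tape=1_[0]_   (P,0)→(Q,0,←)
state=Q head=1 tape=1[_]0_   (Q,_)→(R,1,→)
state=R head=2 tape=11[0]_   (R,0)→(R,#,→)
state=R head=3 tape=11#[_]
No transition is defined for (R, _); M halts in state R.

R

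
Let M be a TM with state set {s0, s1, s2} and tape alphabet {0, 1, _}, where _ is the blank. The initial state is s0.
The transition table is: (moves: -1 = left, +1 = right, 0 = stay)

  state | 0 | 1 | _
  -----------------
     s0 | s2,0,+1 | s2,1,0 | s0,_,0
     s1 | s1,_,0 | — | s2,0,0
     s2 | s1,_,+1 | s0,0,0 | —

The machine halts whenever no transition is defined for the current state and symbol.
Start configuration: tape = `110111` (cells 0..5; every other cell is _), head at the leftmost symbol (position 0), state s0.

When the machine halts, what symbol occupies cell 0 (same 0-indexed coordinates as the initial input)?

s0 | [1]10111   read 1 → write 1, move 0, go to s2
s2 | [1]10111   read 1 → write 0, move 0, go to s0
s0 | [0]10111   read 0 → write 0, move +1, go to s2
s2 | 0[1]0111   read 1 → write 0, move 0, go to s0
s0 | 0[0]0111   read 0 → write 0, move +1, go to s2
s2 | 00[0]111   read 0 → write _, move +1, go to s1
s1 | 00_[1]11
Cell 0 holds 0 when M halts.

0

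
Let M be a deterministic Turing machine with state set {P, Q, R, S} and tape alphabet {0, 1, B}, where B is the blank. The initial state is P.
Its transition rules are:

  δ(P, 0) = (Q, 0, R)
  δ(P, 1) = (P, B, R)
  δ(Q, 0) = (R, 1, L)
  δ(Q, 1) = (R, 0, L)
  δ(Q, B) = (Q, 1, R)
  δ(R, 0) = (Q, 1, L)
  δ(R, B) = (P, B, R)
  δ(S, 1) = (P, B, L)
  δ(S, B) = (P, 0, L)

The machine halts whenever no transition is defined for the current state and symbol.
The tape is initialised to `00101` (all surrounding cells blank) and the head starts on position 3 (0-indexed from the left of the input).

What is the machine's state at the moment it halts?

R

state=P head=3 tape=B001[0]1   (P,0)→(Q,0,R)
state=Q head=4 tape=B0010[1]   (Q,1)→(R,0,L)
state=R head=3 tape=B001[0]0   (R,0)→(Q,1,L)
state=Q head=2 tape=B00[1]10   (Q,1)→(R,0,L)
state=R head=1 tape=B0[0]010   (R,0)→(Q,1,L)
state=Q head=0 tape=B[0]1010   (Q,0)→(R,1,L)
state=R head=-1 tape=[B]11010   (R,B)→(P,B,R)
state=P head=0 tape=B[1]1010   (P,1)→(P,B,R)
state=P head=1 tape=BB[1]010   (P,1)→(P,B,R)
state=P head=2 tape=BBB[0]10   (P,0)→(Q,0,R)
state=Q head=3 tape=BBB0[1]0   (Q,1)→(R,0,L)
state=R head=2 tape=BBB[0]00   (R,0)→(Q,1,L)
state=Q head=1 tape=BB[B]100   (Q,B)→(Q,1,R)
state=Q head=2 tape=BB1[1]00   (Q,1)→(R,0,L)
state=R head=1 tape=BB[1]000
No transition is defined for (R, 1); M halts in state R.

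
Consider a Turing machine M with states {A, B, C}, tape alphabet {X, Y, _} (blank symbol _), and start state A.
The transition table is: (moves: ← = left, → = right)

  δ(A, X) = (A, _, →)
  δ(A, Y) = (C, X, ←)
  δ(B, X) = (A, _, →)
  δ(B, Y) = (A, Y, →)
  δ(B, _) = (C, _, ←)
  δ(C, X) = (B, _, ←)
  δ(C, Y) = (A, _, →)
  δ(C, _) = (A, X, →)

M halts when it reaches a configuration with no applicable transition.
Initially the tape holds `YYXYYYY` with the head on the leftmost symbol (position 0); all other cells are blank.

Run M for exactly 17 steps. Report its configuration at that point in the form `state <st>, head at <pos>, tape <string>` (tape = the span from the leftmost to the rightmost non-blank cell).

state C, head at 5, tape XX_XXX_X

state=A head=0 tape=_[Y]YXYYYY   (A,Y)→(C,X,←)
state=C head=-1 tape=[_]XYXYYYY   (C,_)→(A,X,→)
state=A head=0 tape=X[X]YXYYYY   (A,X)→(A,_,→)
state=A head=1 tape=X_[Y]XYYYY   (A,Y)→(C,X,←)
state=C head=0 tape=X[_]XXYYYY   (C,_)→(A,X,→)
state=A head=1 tape=XX[X]XYYYY   (A,X)→(A,_,→)
state=A head=2 tape=XX_[X]YYYY   (A,X)→(A,_,→)
state=A head=3 tape=XX__[Y]YYY   (A,Y)→(C,X,←)
state=C head=2 tape=XX_[_]XYYY   (C,_)→(A,X,→)
state=A head=3 tape=XX_X[X]YYY   (A,X)→(A,_,→)
state=A head=4 tape=XX_X_[Y]YY   (A,Y)→(C,X,←)
state=C head=3 tape=XX_X[_]XYY   (C,_)→(A,X,→)
state=A head=4 tape=XX_XX[X]YY   (A,X)→(A,_,→)
state=A head=5 tape=XX_XX_[Y]Y   (A,Y)→(C,X,←)
state=C head=4 tape=XX_XX[_]XY   (C,_)→(A,X,→)
state=A head=5 tape=XX_XXX[X]Y   (A,X)→(A,_,→)
state=A head=6 tape=XX_XXX_[Y]   (A,Y)→(C,X,←)
state=C head=5 tape=XX_XXX[_]X
After 17 steps: state C, head at 5, tape XX_XXX_X.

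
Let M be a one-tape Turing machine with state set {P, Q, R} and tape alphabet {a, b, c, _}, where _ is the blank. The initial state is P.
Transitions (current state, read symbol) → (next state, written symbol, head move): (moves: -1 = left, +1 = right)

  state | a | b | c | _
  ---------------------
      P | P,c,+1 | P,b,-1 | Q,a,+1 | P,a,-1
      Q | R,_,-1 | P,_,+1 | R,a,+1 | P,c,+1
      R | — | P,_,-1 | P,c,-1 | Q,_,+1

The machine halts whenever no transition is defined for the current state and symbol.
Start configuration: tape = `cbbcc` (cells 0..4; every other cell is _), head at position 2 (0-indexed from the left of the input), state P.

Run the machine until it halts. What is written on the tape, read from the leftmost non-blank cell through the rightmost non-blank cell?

P | cb[b]cc___   read b → write b, move -1, go to P
P | c[b]bcc___   read b → write b, move -1, go to P
P | [c]bbcc___   read c → write a, move +1, go to Q
Q | a[b]bcc___   read b → write _, move +1, go to P
P | a_[b]cc___   read b → write b, move -1, go to P
P | a[_]bcc___   read _ → write a, move -1, go to P
P | [a]abcc___   read a → write c, move +1, go to P
P | c[a]bcc___   read a → write c, move +1, go to P
P | cc[b]cc___   read b → write b, move -1, go to P
P | c[c]bcc___   read c → write a, move +1, go to Q
Q | ca[b]cc___   read b → write _, move +1, go to P
P | ca_[c]c___   read c → write a, move +1, go to Q
Q | ca_a[c]___   read c → write a, move +1, go to R
R | ca_aa[_]__   read _ → write _, move +1, go to Q
Q | ca_aa_[_]_   read _ → write c, move +1, go to P
P | ca_aa_c[_]   read _ → write a, move -1, go to P
P | ca_aa_[c]a   read c → write a, move +1, go to Q
Q | ca_aa_a[a]   read a → write _, move -1, go to R
R | ca_aa_[a]_
The non-blank tape span at halt is ca_aa_a.

ca_aa_a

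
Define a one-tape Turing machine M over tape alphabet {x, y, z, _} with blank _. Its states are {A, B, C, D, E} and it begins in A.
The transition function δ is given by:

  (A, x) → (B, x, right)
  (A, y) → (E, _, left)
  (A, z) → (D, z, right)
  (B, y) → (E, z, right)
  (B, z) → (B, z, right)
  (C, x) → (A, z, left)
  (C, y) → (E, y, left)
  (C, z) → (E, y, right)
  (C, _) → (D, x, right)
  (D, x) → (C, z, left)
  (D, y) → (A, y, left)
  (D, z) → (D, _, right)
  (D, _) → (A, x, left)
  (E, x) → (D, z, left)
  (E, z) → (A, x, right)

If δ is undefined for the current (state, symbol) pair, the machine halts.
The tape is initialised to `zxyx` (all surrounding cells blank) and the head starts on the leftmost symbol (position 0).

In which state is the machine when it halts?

A

A | _[z]xyx   read z → write z, move right, go to D
D | _z[x]yx   read x → write z, move left, go to C
C | _[z]zyx   read z → write y, move right, go to E
E | _y[z]yx   read z → write x, move right, go to A
A | _yx[y]x   read y → write _, move left, go to E
E | _y[x]_x   read x → write z, move left, go to D
D | _[y]z_x   read y → write y, move left, go to A
A | [_]yz_x
No transition is defined for (A, _); M halts in state A.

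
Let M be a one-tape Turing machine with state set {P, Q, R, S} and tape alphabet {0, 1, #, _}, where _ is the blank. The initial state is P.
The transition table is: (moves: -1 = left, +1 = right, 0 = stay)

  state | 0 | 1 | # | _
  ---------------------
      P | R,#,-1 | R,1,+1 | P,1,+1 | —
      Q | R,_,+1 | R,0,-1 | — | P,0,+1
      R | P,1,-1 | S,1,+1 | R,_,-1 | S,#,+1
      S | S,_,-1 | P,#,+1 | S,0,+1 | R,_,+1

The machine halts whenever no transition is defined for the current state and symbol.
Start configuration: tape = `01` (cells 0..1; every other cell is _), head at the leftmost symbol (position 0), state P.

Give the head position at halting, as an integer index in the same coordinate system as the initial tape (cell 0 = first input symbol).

state=P head=0 tape=_[0]1_   (P,0)→(R,#,-1)
state=R head=-1 tape=[_]#1_   (R,_)→(S,#,+1)
state=S head=0 tape=#[#]1_   (S,#)→(S,0,+1)
state=S head=1 tape=#0[1]_   (S,1)→(P,#,+1)
state=P head=2 tape=#0#[_]
At halt the head is at cell 2.

2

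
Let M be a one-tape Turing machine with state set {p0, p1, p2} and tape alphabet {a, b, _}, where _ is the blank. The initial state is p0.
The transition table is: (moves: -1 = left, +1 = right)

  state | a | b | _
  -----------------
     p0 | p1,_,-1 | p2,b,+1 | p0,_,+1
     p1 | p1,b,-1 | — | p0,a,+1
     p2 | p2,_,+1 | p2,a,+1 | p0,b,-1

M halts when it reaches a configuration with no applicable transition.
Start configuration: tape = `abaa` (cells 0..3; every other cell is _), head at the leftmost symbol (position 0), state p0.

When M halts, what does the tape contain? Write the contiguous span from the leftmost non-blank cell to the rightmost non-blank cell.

p0 | _[a]baa___   read a → write _, move -1, go to p1
p1 | [_]_baa___   read _ → write a, move +1, go to p0
p0 | a[_]baa___   read _ → write _, move +1, go to p0
p0 | a_[b]aa___   read b → write b, move +1, go to p2
p2 | a_b[a]a___   read a → write _, move +1, go to p2
p2 | a_b_[a]___   read a → write _, move +1, go to p2
p2 | a_b__[_]__   read _ → write b, move -1, go to p0
p0 | a_b_[_]b__   read _ → write _, move +1, go to p0
p0 | a_b__[b]__   read b → write b, move +1, go to p2
p2 | a_b__b[_]_   read _ → write b, move -1, go to p0
p0 | a_b__[b]b_   read b → write b, move +1, go to p2
p2 | a_b__b[b]_   read b → write a, move +1, go to p2
p2 | a_b__ba[_]   read _ → write b, move -1, go to p0
p0 | a_b__b[a]b   read a → write _, move -1, go to p1
p1 | a_b__[b]_b
The non-blank tape span at halt is a_b__b_b.

a_b__b_b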